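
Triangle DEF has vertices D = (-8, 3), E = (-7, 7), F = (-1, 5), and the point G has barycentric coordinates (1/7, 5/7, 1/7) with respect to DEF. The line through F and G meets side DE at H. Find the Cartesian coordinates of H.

(-43/6, 19/3)

Line FG meets DE where the F-coordinate vanishes; zeroing G's F-weight and renormalizing leaves D, E-weights 1/7 : 5/7 → (1/6, 5/6).
So H = (1/6)·D + (5/6)·E = (-43/6, 19/3).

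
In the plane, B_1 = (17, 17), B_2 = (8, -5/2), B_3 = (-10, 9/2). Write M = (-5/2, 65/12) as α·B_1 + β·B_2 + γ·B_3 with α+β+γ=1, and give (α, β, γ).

(1/6, 1/6, 2/3)

Signed area of the reference triangle: [B_1B_2B_3] = ½·(17·(-5/2−(9/2)) + 8·(9/2−17) + (-10)·(17−(-5/2))) = ½·(-119 − 100 − 195) = -207.
[MB_2B_3] = ½·((-5/2)·(-5/2−(9/2)) + 8·(9/2−(65/12)) + (-10)·(65/12−(-5/2))) = ½·(35/2 − 22/3 − 475/6) = -69/2, so the B_1-coordinate is (-69/2)/(-207) = 1/6.
[B_1MB_3] = ½·(17·(65/12−(9/2)) + (-5/2)·(9/2−17) + (-10)·(17−(65/12))) = ½·(187/12 + 125/4 − 695/6) = -69/2, so the B_2-coordinate is 1/6.
[B_1B_2M] = ½·(17·(-5/2−(65/12)) + 8·(65/12−17) + (-5/2)·(17−(-5/2))) = ½·(-1615/12 − 278/3 − 195/4) = -138, so the B_3-coordinate is 2/3.
Check: 1/6 + 1/6 + 2/3 = 1.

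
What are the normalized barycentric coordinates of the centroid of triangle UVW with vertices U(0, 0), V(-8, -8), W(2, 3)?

(1/3, 1/3, 1/3)

The centroid is the average of the vertices, so each weight is 1/3.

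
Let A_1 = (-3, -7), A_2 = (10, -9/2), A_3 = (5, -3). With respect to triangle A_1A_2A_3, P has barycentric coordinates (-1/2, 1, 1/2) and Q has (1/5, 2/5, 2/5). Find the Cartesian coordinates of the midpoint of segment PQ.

(97/10, -69/20)

Barycentric coordinates of the midpoint are the average: (-3/20, 7/10, 9/20).
Converting: (-3/20)·A_1 + (7/10)·A_2 + (9/20)·A_3 = (97/10, -69/20).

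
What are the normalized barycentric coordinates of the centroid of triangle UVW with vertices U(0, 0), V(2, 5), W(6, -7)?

(1/3, 1/3, 1/3)

The centroid is the average of the vertices, so each weight is 1/3.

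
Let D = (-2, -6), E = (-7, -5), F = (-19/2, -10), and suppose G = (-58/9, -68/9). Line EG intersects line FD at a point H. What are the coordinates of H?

Barycentric coordinates of G with respect to DEF: (1/3, 2/9, 4/9).
On side FD the E-coordinate is zero; dropping G's E-weight 2/9 and renormalizing the remaining 4/9 : 1/3 gives weights 4/7, 3/7 on F, D.
H = (4/7)·(-19/2, -10) + (3/7)·(-2, -6) = (-44/7, -58/7).

(-44/7, -58/7)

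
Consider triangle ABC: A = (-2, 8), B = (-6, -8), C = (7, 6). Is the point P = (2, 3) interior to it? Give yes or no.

yes

Barycentric coordinates of P: (31/152, 37/152, 21/38).
The three coordinates are positive, positive, positive; a point is interior exactly when all three are positive.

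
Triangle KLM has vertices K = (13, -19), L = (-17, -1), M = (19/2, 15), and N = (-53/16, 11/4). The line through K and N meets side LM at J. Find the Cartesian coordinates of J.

Barycentric coordinates of N with respect to KLM: (1/8, 1/2, 3/8).
On side LM the K-coordinate is zero; dropping N's K-weight 1/8 and renormalizing the remaining 1/2 : 3/8 gives weights 4/7, 3/7 on L, M.
J = (4/7)·(-17, -1) + (3/7)·(19/2, 15) = (-79/14, 41/7).

(-79/14, 41/7)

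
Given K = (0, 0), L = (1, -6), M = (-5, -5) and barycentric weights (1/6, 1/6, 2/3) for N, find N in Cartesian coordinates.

(-19/6, -13/3)

N = (1/6)·K + (1/6)·L + (2/3)·M.
x-coordinate: (1/6)·0 + (1/6)·1 + (2/3)·(-5) = -19/6.
y-coordinate: (1/6)·0 + (1/6)·(-6) + (2/3)·(-5) = -13/3.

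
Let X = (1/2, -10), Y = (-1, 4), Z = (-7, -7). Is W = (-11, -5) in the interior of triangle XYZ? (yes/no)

no

Barycentric coordinates of W: (-112/201, 2/67, 307/201).
The three coordinates are negative, positive, positive; a point is interior exactly when all three are positive.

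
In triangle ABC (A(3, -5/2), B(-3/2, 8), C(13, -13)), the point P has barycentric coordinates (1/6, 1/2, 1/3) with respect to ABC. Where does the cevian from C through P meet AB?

(-3/8, 43/8)

Line CP meets AB where the C-coordinate vanishes; zeroing P's C-weight and renormalizing leaves A, B-weights 1/6 : 1/2 → (1/4, 3/4).
So Q = (1/4)·A + (3/4)·B = (-3/8, 43/8).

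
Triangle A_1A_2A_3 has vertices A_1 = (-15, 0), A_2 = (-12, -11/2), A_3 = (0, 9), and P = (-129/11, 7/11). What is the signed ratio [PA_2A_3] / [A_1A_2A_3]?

[A_1A_2A_3] = ½·((-15)·(-11/2−9) + (-12)·(9−0) + 0·(0−(-11/2))) = ½·(435/2 − 108 + 0) = 219/4.
[PA_2A_3] = ½·((-129/11)·(-11/2−9) + (-12)·(9−(7/11)) + 0·(7/11−(-11/2))) = ½·(3741/22 − 1104/11 + 0) = 1533/44, so the ratio is (1533/44)/(219/4) = 7/11.

7/11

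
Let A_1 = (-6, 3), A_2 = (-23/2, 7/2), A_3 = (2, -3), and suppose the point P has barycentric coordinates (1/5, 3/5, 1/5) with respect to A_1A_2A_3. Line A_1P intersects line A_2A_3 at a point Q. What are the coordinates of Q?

(-65/8, 15/8)

Line A_1P meets A_2A_3 where the A_1-coordinate vanishes; zeroing P's A_1-weight and renormalizing leaves A_2, A_3-weights 3/5 : 1/5 → (3/4, 1/4).
So Q = (3/4)·A_2 + (1/4)·A_3 = (-65/8, 15/8).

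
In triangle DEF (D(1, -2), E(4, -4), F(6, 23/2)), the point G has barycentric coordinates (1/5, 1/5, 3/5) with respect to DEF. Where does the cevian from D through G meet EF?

(11/2, 61/8)

Line DG meets EF where the D-coordinate vanishes; zeroing G's D-weight and renormalizing leaves E, F-weights 1/5 : 3/5 → (1/4, 3/4).
So H = (1/4)·E + (3/4)·F = (11/2, 61/8).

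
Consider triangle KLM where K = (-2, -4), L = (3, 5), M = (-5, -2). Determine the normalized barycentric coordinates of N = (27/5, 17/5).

Signed area of the reference triangle: [KLM] = ½·((-2)·(5−(-2)) + 3·(-2−(-4)) + (-5)·(-4−5)) = ½·(-14 + 6 + 45) = 37/2.
[NLM] = ½·((27/5)·(5−(-2)) + 3·(-2−(17/5)) + (-5)·(17/5−5)) = ½·(189/5 − 81/5 + 8) = 74/5, so the K-coordinate is (74/5)/(37/2) = 4/5.
[KNM] = ½·((-2)·(17/5−(-2)) + (27/5)·(-2−(-4)) + (-5)·(-4−(17/5))) = ½·(-54/5 + 54/5 + 37) = 37/2, so the L-coordinate is 1.
[KLN] = ½·((-2)·(5−(17/5)) + 3·(17/5−(-4)) + (27/5)·(-4−5)) = ½·(-16/5 + 111/5 − 243/5) = -74/5, so the M-coordinate is -4/5.

(4/5, 1, -4/5)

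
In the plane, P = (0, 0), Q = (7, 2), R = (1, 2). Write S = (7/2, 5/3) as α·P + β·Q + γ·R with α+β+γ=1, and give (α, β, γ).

Signed area of the reference triangle: [PQR] = ½·(0·(2−2) + 7·(2−0) + 1·(0−2)) = ½·(0 + 14 − 2) = 6.
[SQR] = ½·((7/2)·(2−2) + 7·(2−(5/3)) + 1·(5/3−2)) = ½·(0 + 7/3 − 1/3) = 1, so the P-coordinate is 1/6 = 1/6.
[PSR] = ½·(0·(5/3−2) + (7/2)·(2−0) + 1·(0−(5/3))) = ½·(0 + 7 − 5/3) = 8/3, so the Q-coordinate is 4/9.
[PQS] = ½·(0·(2−(5/3)) + 7·(5/3−0) + (7/2)·(0−2)) = ½·(0 + 35/3 − 7) = 7/3, so the R-coordinate is 7/18.
Check: 1/6 + 4/9 + 7/18 = 1.

(1/6, 4/9, 7/18)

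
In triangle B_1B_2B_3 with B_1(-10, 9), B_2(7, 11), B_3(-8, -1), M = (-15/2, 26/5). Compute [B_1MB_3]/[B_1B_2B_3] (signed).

1/10

[B_1B_2B_3] = ½·((-10)·(11−(-1)) + 7·(-1−9) + (-8)·(9−11)) = ½·(-120 − 70 + 16) = -87.
[B_1MB_3] = ½·((-10)·(26/5−(-1)) + (-15/2)·(-1−9) + (-8)·(9−(26/5))) = ½·(-62 + 75 − 152/5) = -87/10, so the ratio is (-87/10)/(-87) = 1/10.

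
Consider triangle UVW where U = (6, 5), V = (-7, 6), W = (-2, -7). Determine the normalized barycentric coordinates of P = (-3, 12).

(1/2, 1, -1/2)

Signed area of the reference triangle: [UVW] = ½·(6·(6−(-7)) + (-7)·(-7−5) + (-2)·(5−6)) = ½·(78 + 84 + 2) = 82.
[PVW] = ½·((-3)·(6−(-7)) + (-7)·(-7−12) + (-2)·(12−6)) = ½·(-39 + 133 − 12) = 41, so the U-coordinate is 41/82 = 1/2.
[UPW] = ½·(6·(12−(-7)) + (-3)·(-7−5) + (-2)·(5−12)) = ½·(114 + 36 + 14) = 82, so the V-coordinate is 1.
[UVP] = ½·(6·(6−12) + (-7)·(12−5) + (-3)·(5−6)) = ½·(-36 − 49 + 3) = -41, so the W-coordinate is -1/2.
Check: 1/2 + 1 − 1/2 = 1.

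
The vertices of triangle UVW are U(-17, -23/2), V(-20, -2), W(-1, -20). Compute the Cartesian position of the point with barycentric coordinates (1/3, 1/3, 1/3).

P = (1/3)·U + (1/3)·V + (1/3)·W.
x-coordinate: (1/3)·(-17) + (1/3)·(-20) + (1/3)·(-1) = -38/3.
y-coordinate: (1/3)·(-23/2) + (1/3)·(-2) + (1/3)·(-20) = -67/6.

(-38/3, -67/6)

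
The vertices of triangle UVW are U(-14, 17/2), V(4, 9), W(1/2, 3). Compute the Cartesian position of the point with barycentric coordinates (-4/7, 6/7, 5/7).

(165/14, 5)

P = (-4/7)·U + (6/7)·V + (5/7)·W.
x-coordinate: (-4/7)·(-14) + (6/7)·4 + (5/7)·(1/2) = 165/14.
y-coordinate: (-4/7)·(17/2) + (6/7)·9 + (5/7)·3 = 5.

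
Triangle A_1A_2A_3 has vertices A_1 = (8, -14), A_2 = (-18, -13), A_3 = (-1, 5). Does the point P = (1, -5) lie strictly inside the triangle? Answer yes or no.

yes

Barycentric coordinates of P: (206/485, 52/485, 227/485).
The three coordinates are positive, positive, positive; a point is interior exactly when all three are positive.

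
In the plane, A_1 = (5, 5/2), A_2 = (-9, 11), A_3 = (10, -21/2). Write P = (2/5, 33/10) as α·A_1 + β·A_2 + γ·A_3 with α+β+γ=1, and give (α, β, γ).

Signed area of the reference triangle: [A_1A_2A_3] = ½·(5·(11−(-21/2)) + (-9)·(-21/2−(5/2)) + 10·(5/2−11)) = ½·(215/2 + 117 − 85) = 279/4.
[PA_2A_3] = ½·((2/5)·(11−(-21/2)) + (-9)·(-21/2−(33/10)) + 10·(33/10−11)) = ½·(43/5 + 621/5 − 77) = 279/10, so the A_1-coordinate is (279/10)/(279/4) = 2/5.
[A_1PA_3] = ½·(5·(33/10−(-21/2)) + (2/5)·(-21/2−(5/2)) + 10·(5/2−(33/10))) = ½·(69 − 26/5 − 8) = 279/10, so the A_2-coordinate is 2/5.
[A_1A_2P] = ½·(5·(11−(33/10)) + (-9)·(33/10−(5/2)) + (2/5)·(5/2−11)) = ½·(77/2 − 36/5 − 17/5) = 279/20, so the A_3-coordinate is 1/5.
Check: 2/5 + 2/5 + 1/5 = 1.

(2/5, 2/5, 1/5)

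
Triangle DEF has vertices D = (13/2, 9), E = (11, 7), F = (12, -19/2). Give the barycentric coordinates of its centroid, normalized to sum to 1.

The centroid is the average of the vertices, so each weight is 1/3.

(1/3, 1/3, 1/3)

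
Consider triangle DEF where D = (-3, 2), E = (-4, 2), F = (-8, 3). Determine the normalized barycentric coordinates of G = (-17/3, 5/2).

Signed area of the reference triangle: [DEF] = ½·((-3)·(2−3) + (-4)·(3−2) + (-8)·(2−2)) = ½·(3 − 4 + 0) = -1/2.
[GEF] = ½·((-17/3)·(2−3) + (-4)·(3−(5/2)) + (-8)·(5/2−2)) = ½·(17/3 − 2 − 4) = -1/6, so the D-coordinate is (-1/6)/(-1/2) = 1/3.
[DGF] = ½·((-3)·(5/2−3) + (-17/3)·(3−2) + (-8)·(2−(5/2))) = ½·(3/2 − 17/3 + 4) = -1/12, so the E-coordinate is 1/6.
[DEG] = ½·((-3)·(2−(5/2)) + (-4)·(5/2−2) + (-17/3)·(2−2)) = ½·(3/2 − 2 + 0) = -1/4, so the F-coordinate is 1/2.
Check: 1/3 + 1/6 + 1/2 = 1.

(1/3, 1/6, 1/2)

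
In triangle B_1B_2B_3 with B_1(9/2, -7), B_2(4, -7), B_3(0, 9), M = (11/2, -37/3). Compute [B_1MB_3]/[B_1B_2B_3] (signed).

[B_1B_2B_3] = ½·((9/2)·(-7−9) + 4·(9−(-7)) + 0·(-7−(-7))) = ½·(-72 + 64 + 0) = -4.
[B_1MB_3] = ½·((9/2)·(-37/3−9) + (11/2)·(9−(-7)) + 0·(-7−(-37/3))) = ½·(-96 + 88 + 0) = -4, so the ratio is (-4)/(-4) = 1.

1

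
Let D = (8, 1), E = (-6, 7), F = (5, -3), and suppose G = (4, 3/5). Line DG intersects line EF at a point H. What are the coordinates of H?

Barycentric coordinates of G with respect to DEF: (2/5, 1/5, 2/5).
On side EF the D-coordinate is zero; dropping G's D-weight 2/5 and renormalizing the remaining 1/5 : 2/5 gives weights 1/3, 2/3 on E, F.
H = (1/3)·(-6, 7) + (2/3)·(5, -3) = (4/3, 1/3).

(4/3, 1/3)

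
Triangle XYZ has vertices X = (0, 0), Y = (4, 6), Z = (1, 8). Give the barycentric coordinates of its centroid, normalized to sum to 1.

The centroid is the average of the vertices, so each weight is 1/3.

(1/3, 1/3, 1/3)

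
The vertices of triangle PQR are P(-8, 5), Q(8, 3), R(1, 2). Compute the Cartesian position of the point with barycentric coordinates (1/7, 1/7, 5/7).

(5/7, 18/7)

S = (1/7)·P + (1/7)·Q + (5/7)·R.
x-coordinate: (1/7)·(-8) + (1/7)·8 + (5/7)·1 = 5/7.
y-coordinate: (1/7)·5 + (1/7)·3 + (5/7)·2 = 18/7.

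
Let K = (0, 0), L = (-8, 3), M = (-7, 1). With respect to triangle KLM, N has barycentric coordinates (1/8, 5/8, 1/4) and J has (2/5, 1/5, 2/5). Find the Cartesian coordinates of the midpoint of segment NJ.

Barycentric coordinates of the midpoint are the average: (21/80, 33/80, 13/40).
Converting: (21/80)·K + (33/80)·L + (13/40)·M = (-223/40, 25/16).

(-223/40, 25/16)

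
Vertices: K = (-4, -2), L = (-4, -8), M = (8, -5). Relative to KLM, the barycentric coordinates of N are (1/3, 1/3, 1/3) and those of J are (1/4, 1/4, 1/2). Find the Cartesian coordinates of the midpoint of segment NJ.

Barycentric coordinates of the midpoint are the average: (7/24, 7/24, 5/12).
Converting: (7/24)·K + (7/24)·L + (5/12)·M = (1, -5).

(1, -5)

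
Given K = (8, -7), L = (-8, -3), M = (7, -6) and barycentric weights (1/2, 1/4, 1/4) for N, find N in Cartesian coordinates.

(15/4, -23/4)

N = (1/2)·K + (1/4)·L + (1/4)·M.
x-coordinate: (1/2)·8 + (1/4)·(-8) + (1/4)·7 = 15/4.
y-coordinate: (1/2)·(-7) + (1/4)·(-3) + (1/4)·(-6) = -23/4.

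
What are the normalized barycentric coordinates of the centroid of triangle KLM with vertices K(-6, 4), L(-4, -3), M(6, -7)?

The centroid is the average of the vertices, so each weight is 1/3.

(1/3, 1/3, 1/3)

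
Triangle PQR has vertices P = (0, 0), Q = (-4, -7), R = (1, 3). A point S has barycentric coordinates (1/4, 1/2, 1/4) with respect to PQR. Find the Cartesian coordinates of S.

(-7/4, -11/4)

S = (1/4)·P + (1/2)·Q + (1/4)·R.
x-coordinate: (1/4)·0 + (1/2)·(-4) + (1/4)·1 = -7/4.
y-coordinate: (1/4)·0 + (1/2)·(-7) + (1/4)·3 = -11/4.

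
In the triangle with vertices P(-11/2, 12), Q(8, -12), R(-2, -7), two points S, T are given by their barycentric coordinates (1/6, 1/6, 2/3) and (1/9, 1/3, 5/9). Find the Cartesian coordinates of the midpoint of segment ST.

(1/72, -101/18)

Barycentric coordinates of the midpoint are the average: (5/36, 1/4, 11/18).
Converting: (5/36)·P + (1/4)·Q + (11/18)·R = (1/72, -101/18).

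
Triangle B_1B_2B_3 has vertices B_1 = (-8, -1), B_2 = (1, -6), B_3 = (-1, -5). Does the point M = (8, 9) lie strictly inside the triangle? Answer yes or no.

no

Barycentric coordinates of M: (37, 134, -170).
The three coordinates are positive, positive, negative; a point is interior exactly when all three are positive.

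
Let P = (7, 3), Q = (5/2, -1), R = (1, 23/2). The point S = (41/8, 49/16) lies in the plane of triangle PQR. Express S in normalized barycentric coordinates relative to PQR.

Signed area of the reference triangle: [PQR] = ½·(7·(-1−(23/2)) + (5/2)·(23/2−3) + 1·(3−(-1))) = ½·(-175/2 + 85/4 + 4) = -249/8.
[SQR] = ½·((41/8)·(-1−(23/2)) + (5/2)·(23/2−(49/16)) + 1·(49/16−(-1))) = ½·(-1025/16 + 675/32 + 65/16) = -1245/64, so the P-coordinate is (-1245/64)/(-249/8) = 5/8.
[PSR] = ½·(7·(49/16−(23/2)) + (41/8)·(23/2−3) + 1·(3−(49/16))) = ½·(-945/16 + 697/16 − 1/16) = -249/32, so the Q-coordinate is 1/4.
[PQS] = ½·(7·(-1−(49/16)) + (5/2)·(49/16−3) + (41/8)·(3−(-1))) = ½·(-455/16 + 5/32 + 41/2) = -249/64, so the R-coordinate is 1/8.
Check: 5/8 + 1/4 + 1/8 = 1.

(5/8, 1/4, 1/8)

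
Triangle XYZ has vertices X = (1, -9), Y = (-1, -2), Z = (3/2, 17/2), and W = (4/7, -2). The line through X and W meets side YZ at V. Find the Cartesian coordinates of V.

(1/4, 13/4)

Barycentric coordinates of W with respect to XYZ: (3/7, 2/7, 2/7).
On side YZ the X-coordinate is zero; dropping W's X-weight 3/7 and renormalizing the remaining 2/7 : 2/7 gives weights 1/2, 1/2 on Y, Z.
V = (1/2)·(-1, -2) + (1/2)·(3/2, 17/2) = (1/4, 13/4).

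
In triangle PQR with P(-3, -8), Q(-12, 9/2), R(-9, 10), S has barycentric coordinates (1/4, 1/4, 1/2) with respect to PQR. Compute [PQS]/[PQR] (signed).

1/2

The signed ratio [PQS]/[PQR] equals the barycentric coordinate of S at vertex R, which is 1/2.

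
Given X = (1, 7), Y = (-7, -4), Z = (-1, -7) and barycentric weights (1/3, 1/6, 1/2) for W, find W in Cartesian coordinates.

W = (1/3)·X + (1/6)·Y + (1/2)·Z.
x-coordinate: (1/3)·1 + (1/6)·(-7) + (1/2)·(-1) = -4/3.
y-coordinate: (1/3)·7 + (1/6)·(-4) + (1/2)·(-7) = -11/6.

(-4/3, -11/6)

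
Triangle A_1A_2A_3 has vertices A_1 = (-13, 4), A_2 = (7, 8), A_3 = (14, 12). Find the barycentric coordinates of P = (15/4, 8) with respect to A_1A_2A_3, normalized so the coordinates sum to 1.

Signed area of the reference triangle: [A_1A_2A_3] = ½·((-13)·(8−12) + 7·(12−4) + 14·(4−8)) = ½·(52 + 56 − 56) = 26.
[PA_2A_3] = ½·((15/4)·(8−12) + 7·(12−8) + 14·(8−8)) = ½·(-15 + 28 + 0) = 13/2, so the A_1-coordinate is (13/2)/26 = 1/4.
[A_1PA_3] = ½·((-13)·(8−12) + (15/4)·(12−4) + 14·(4−8)) = ½·(52 + 30 − 56) = 13, so the A_2-coordinate is 1/2.
[A_1A_2P] = ½·((-13)·(8−8) + 7·(8−4) + (15/4)·(4−8)) = ½·(0 + 28 − 15) = 13/2, so the A_3-coordinate is 1/4.

(1/4, 1/2, 1/4)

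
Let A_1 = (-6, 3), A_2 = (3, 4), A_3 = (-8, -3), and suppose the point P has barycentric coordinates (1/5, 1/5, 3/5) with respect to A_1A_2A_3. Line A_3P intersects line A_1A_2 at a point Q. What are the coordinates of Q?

(-3/2, 7/2)

Line A_3P meets A_1A_2 where the A_3-coordinate vanishes; zeroing P's A_3-weight and renormalizing leaves A_1, A_2-weights 1/5 : 1/5 → (1/2, 1/2).
So Q = (1/2)·A_1 + (1/2)·A_2 = (-3/2, 7/2).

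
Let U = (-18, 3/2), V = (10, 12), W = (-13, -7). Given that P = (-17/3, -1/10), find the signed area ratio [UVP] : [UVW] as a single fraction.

3/5

[UVW] = ½·((-18)·(12−(-7)) + 10·(-7−(3/2)) + (-13)·(3/2−12)) = ½·(-342 − 85 + 273/2) = -581/4.
[UVP] = ½·((-18)·(12−(-1/10)) + 10·(-1/10−(3/2)) + (-17/3)·(3/2−12)) = ½·(-1089/5 − 16 + 119/2) = -1743/20, so the ratio is (-1743/20)/(-581/4) = 3/5.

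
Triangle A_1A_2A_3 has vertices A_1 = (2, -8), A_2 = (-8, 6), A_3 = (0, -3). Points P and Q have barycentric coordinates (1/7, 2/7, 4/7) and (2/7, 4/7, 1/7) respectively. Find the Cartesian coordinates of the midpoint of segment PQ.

(-3, -3/14)

Barycentric coordinates of the midpoint are the average: (3/14, 3/7, 5/14).
Converting: (3/14)·A_1 + (3/7)·A_2 + (5/14)·A_3 = (-3, -3/14).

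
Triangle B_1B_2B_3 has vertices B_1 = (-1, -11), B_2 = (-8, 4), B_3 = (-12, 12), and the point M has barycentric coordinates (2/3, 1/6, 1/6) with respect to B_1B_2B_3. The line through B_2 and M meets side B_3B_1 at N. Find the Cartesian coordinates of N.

Line B_2M meets B_3B_1 where the B_2-coordinate vanishes; zeroing M's B_2-weight and renormalizing leaves B_3, B_1-weights 1/6 : 2/3 → (1/5, 4/5).
So N = (1/5)·B_3 + (4/5)·B_1 = (-16/5, -32/5).

(-16/5, -32/5)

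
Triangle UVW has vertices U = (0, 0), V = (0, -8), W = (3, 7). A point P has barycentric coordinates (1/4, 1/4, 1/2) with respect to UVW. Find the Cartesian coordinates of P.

(3/2, 3/2)

P = (1/4)·U + (1/4)·V + (1/2)·W.
x-coordinate: (1/4)·0 + (1/4)·0 + (1/2)·3 = 3/2.
y-coordinate: (1/4)·0 + (1/4)·(-8) + (1/2)·7 = 3/2.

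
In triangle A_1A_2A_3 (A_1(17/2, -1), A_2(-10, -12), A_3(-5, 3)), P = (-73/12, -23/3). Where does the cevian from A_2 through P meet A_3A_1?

(7/4, 1)

Barycentric coordinates of P with respect to A_1A_2A_3: (1/6, 2/3, 1/6).
On side A_3A_1 the A_2-coordinate is zero; dropping P's A_2-weight 2/3 and renormalizing the remaining 1/6 : 1/6 gives weights 1/2, 1/2 on A_3, A_1.
Q = (1/2)·(-5, 3) + (1/2)·(17/2, -1) = (7/4, 1).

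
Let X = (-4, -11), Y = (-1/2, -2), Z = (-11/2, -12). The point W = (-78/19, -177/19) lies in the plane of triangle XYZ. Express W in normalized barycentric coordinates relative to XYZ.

(1/19, 5/19, 13/19)

Signed area of the reference triangle: [XYZ] = ½·((-4)·(-2−(-12)) + (-1/2)·(-12−(-11)) + (-11/2)·(-11−(-2))) = ½·(-40 + 1/2 + 99/2) = 5.
[WYZ] = ½·((-78/19)·(-2−(-12)) + (-1/2)·(-12−(-177/19)) + (-11/2)·(-177/19−(-2))) = ½·(-780/19 + 51/38 + 1529/38) = 5/19, so the X-coordinate is (5/19)/5 = 1/19.
[XWZ] = ½·((-4)·(-177/19−(-12)) + (-78/19)·(-12−(-11)) + (-11/2)·(-11−(-177/19))) = ½·(-204/19 + 78/19 + 176/19) = 25/19, so the Y-coordinate is 5/19.
[XYW] = ½·((-4)·(-2−(-177/19)) + (-1/2)·(-177/19−(-11)) + (-78/19)·(-11−(-2))) = ½·(-556/19 − 16/19 + 702/19) = 65/19, so the Z-coordinate is 13/19.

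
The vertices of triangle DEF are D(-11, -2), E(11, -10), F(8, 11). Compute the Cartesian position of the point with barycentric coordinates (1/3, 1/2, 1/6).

(19/6, -23/6)

G = (1/3)·D + (1/2)·E + (1/6)·F.
x-coordinate: (1/3)·(-11) + (1/2)·11 + (1/6)·8 = 19/6.
y-coordinate: (1/3)·(-2) + (1/2)·(-10) + (1/6)·11 = -23/6.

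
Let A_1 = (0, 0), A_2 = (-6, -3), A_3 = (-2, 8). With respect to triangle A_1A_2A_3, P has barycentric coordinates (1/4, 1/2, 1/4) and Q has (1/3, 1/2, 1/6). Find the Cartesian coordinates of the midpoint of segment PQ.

(-41/12, 1/6)

Barycentric coordinates of the midpoint are the average: (7/24, 1/2, 5/24).
Converting: (7/24)·A_1 + (1/2)·A_2 + (5/24)·A_3 = (-41/12, 1/6).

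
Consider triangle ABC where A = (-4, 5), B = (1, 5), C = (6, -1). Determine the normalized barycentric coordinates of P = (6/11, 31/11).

Signed area of the reference triangle: [ABC] = ½·((-4)·(5−(-1)) + 1·(-1−5) + 6·(5−5)) = ½·(-24 − 6 + 0) = -15.
[PBC] = ½·((6/11)·(5−(-1)) + 1·(-1−(31/11)) + 6·(31/11−5)) = ½·(36/11 − 42/11 − 144/11) = -75/11, so the A-coordinate is (-75/11)/(-15) = 5/11.
[APC] = ½·((-4)·(31/11−(-1)) + (6/11)·(-1−5) + 6·(5−(31/11))) = ½·(-168/11 − 36/11 + 144/11) = -30/11, so the B-coordinate is 2/11.
[ABP] = ½·((-4)·(5−(31/11)) + 1·(31/11−5) + (6/11)·(5−5)) = ½·(-96/11 − 24/11 + 0) = -60/11, so the C-coordinate is 4/11.

(5/11, 2/11, 4/11)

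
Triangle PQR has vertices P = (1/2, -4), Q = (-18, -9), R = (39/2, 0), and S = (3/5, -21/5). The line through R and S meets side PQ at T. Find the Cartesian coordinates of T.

Barycentric coordinates of S with respect to PQR: (3/5, 1/5, 1/5).
On side PQ the R-coordinate is zero; dropping S's R-weight 1/5 and renormalizing the remaining 3/5 : 1/5 gives weights 3/4, 1/4 on P, Q.
T = (3/4)·(1/2, -4) + (1/4)·(-18, -9) = (-33/8, -21/4).

(-33/8, -21/4)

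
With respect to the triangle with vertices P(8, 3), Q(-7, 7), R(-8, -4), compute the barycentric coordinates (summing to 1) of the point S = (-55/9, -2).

Signed area of the reference triangle: [PQR] = ½·(8·(7−(-4)) + (-7)·(-4−3) + (-8)·(3−7)) = ½·(88 + 49 + 32) = 169/2.
[SQR] = ½·((-55/9)·(7−(-4)) + (-7)·(-4−(-2)) + (-8)·(-2−7)) = ½·(-605/9 + 14 + 72) = 169/18, so the P-coordinate is (169/18)/(169/2) = 1/9.
[PSR] = ½·(8·(-2−(-4)) + (-55/9)·(-4−3) + (-8)·(3−(-2))) = ½·(16 + 385/9 − 40) = 169/18, so the Q-coordinate is 1/9.
[PQS] = ½·(8·(7−(-2)) + (-7)·(-2−3) + (-55/9)·(3−7)) = ½·(72 + 35 + 220/9) = 1183/18, so the R-coordinate is 7/9.

(1/9, 1/9, 7/9)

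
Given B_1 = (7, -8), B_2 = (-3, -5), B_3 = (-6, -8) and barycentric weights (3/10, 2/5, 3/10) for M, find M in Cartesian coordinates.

M = (3/10)·B_1 + (2/5)·B_2 + (3/10)·B_3.
x-coordinate: (3/10)·7 + (2/5)·(-3) + (3/10)·(-6) = -9/10.
y-coordinate: (3/10)·(-8) + (2/5)·(-5) + (3/10)·(-8) = -34/5.

(-9/10, -34/5)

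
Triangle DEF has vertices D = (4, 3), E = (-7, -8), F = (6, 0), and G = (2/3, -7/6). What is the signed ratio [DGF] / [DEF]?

[DEF] = ½·(4·(-8−0) + (-7)·(0−3) + 6·(3−(-8))) = ½·(-32 + 21 + 66) = 55/2.
[DGF] = ½·(4·(-7/6−0) + (2/3)·(0−3) + 6·(3−(-7/6))) = ½·(-14/3 − 2 + 25) = 55/6, so the ratio is (55/6)/(55/2) = 1/3.

1/3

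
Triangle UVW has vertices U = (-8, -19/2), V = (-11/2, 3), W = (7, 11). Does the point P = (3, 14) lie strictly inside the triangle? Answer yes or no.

no

Barycentric coordinates of P: (-278/545, 508/545, 63/109).
The three coordinates are negative, positive, positive; a point is interior exactly when all three are positive.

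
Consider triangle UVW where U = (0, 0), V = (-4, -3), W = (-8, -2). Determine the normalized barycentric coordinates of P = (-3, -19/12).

(5/12, 5/12, 1/6)

Signed area of the reference triangle: [UVW] = ½·(0·(-3−(-2)) + (-4)·(-2−0) + (-8)·(0−(-3))) = ½·(0 + 8 − 24) = -8.
[PVW] = ½·((-3)·(-3−(-2)) + (-4)·(-2−(-19/12)) + (-8)·(-19/12−(-3))) = ½·(3 + 5/3 − 34/3) = -10/3, so the U-coordinate is (-10/3)/(-8) = 5/12.
[UPW] = ½·(0·(-19/12−(-2)) + (-3)·(-2−0) + (-8)·(0−(-19/12))) = ½·(0 + 6 − 38/3) = -10/3, so the V-coordinate is 5/12.
[UVP] = ½·(0·(-3−(-19/12)) + (-4)·(-19/12−0) + (-3)·(0−(-3))) = ½·(0 + 19/3 − 9) = -4/3, so the W-coordinate is 1/6.
Check: 5/12 + 5/12 + 1/6 = 1.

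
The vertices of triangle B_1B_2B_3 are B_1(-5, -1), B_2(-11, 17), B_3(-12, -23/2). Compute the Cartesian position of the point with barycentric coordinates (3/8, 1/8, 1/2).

M = (3/8)·B_1 + (1/8)·B_2 + (1/2)·B_3.
x-coordinate: (3/8)·(-5) + (1/8)·(-11) + (1/2)·(-12) = -37/4.
y-coordinate: (3/8)·(-1) + (1/8)·17 + (1/2)·(-23/2) = -4.

(-37/4, -4)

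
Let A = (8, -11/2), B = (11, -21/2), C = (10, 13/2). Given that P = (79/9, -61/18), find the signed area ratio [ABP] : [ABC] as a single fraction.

[ABC] = ½·(8·(-21/2−(13/2)) + 11·(13/2−(-11/2)) + 10·(-11/2−(-21/2))) = ½·(-136 + 132 + 50) = 23.
[ABP] = ½·(8·(-21/2−(-61/18)) + 11·(-61/18−(-11/2)) + (79/9)·(-11/2−(-21/2))) = ½·(-512/9 + 209/9 + 395/9) = 46/9, so the ratio is (46/9)/23 = 2/9.

2/9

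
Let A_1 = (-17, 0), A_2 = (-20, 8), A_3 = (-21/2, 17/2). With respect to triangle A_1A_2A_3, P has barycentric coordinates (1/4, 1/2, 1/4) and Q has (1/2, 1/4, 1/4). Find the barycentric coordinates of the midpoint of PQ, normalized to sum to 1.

Since both coordinate triples sum to 1, the midpoint's barycentrics are the componentwise average.
(1/4+1/2)/2 = 3/8; similarly 3/8 and 1/4.

(3/8, 3/8, 1/4)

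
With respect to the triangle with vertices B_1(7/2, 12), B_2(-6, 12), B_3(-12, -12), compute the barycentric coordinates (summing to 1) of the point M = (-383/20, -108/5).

Signed area of the reference triangle: [B_1B_2B_3] = ½·((7/2)·(12−(-12)) + (-6)·(-12−12) + (-12)·(12−12)) = ½·(84 + 144 + 0) = 114.
[MB_2B_3] = ½·((-383/20)·(12−(-12)) + (-6)·(-12−(-108/5)) + (-12)·(-108/5−12)) = ½·(-2298/5 − 288/5 + 2016/5) = -57, so the B_1-coordinate is (-57)/114 = -1/2.
[B_1MB_3] = ½·((7/2)·(-108/5−(-12)) + (-383/20)·(-12−12) + (-12)·(12−(-108/5))) = ½·(-168/5 + 2298/5 − 2016/5) = 57/5, so the B_2-coordinate is 1/10.
[B_1B_2M] = ½·((7/2)·(12−(-108/5)) + (-6)·(-108/5−12) + (-383/20)·(12−12)) = ½·(588/5 + 1008/5 + 0) = 798/5, so the B_3-coordinate is 7/5.

(-1/2, 1/10, 7/5)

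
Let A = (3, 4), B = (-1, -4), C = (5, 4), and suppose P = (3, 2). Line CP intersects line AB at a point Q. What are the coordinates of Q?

Barycentric coordinates of P with respect to ABC: (1/4, 1/4, 1/2).
On side AB the C-coordinate is zero; dropping P's C-weight 1/2 and renormalizing the remaining 1/4 : 1/4 gives weights 1/2, 1/2 on A, B.
Q = (1/2)·(3, 4) + (1/2)·(-1, -4) = (1, 0).

(1, 0)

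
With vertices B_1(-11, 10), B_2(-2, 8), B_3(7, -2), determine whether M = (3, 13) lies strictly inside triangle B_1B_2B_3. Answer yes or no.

Barycentric coordinates of M: (-95/72, 37/12, -55/72).
The three coordinates are negative, positive, negative; a point is interior exactly when all three are positive.

no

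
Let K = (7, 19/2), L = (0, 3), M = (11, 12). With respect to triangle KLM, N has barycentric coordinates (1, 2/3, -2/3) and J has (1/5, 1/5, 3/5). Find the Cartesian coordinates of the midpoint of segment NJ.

Barycentric coordinates of the midpoint are the average: (3/5, 13/30, -1/30).
Converting: (3/5)·K + (13/30)·L + (-1/30)·M = (23/6, 33/5).

(23/6, 33/5)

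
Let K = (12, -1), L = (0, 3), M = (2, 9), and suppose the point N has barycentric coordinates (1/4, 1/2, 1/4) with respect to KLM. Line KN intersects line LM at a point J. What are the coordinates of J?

(2/3, 5)

Line KN meets LM where the K-coordinate vanishes; zeroing N's K-weight and renormalizing leaves L, M-weights 1/2 : 1/4 → (2/3, 1/3).
So J = (2/3)·L + (1/3)·M = (2/3, 5).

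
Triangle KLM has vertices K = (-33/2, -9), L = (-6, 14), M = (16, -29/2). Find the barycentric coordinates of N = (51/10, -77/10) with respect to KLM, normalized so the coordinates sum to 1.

Signed area of the reference triangle: [KLM] = ½·((-33/2)·(14−(-29/2)) + (-6)·(-29/2−(-9)) + 16·(-9−14)) = ½·(-1881/4 + 33 − 368) = -3221/8.
[NLM] = ½·((51/10)·(14−(-29/2)) + (-6)·(-29/2−(-77/10)) + 16·(-77/10−14)) = ½·(2907/20 + 204/5 − 1736/5) = -3221/40, so the K-coordinate is (-3221/40)/(-3221/8) = 1/5.
[KNM] = ½·((-33/2)·(-77/10−(-29/2)) + (51/10)·(-29/2−(-9)) + 16·(-9−(-77/10))) = ½·(-561/5 − 561/20 − 104/5) = -3221/40, so the L-coordinate is 1/5.
[KLN] = ½·((-33/2)·(14−(-77/10)) + (-6)·(-77/10−(-9)) + (51/10)·(-9−14)) = ½·(-7161/20 − 39/5 − 1173/10) = -9663/40, so the M-coordinate is 3/5.
Check: 1/5 + 1/5 + 3/5 = 1.

(1/5, 1/5, 3/5)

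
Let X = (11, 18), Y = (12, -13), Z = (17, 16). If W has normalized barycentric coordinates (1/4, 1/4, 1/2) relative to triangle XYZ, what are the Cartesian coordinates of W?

W = (1/4)·X + (1/4)·Y + (1/2)·Z.
x-coordinate: (1/4)·11 + (1/4)·12 + (1/2)·17 = 57/4.
y-coordinate: (1/4)·18 + (1/4)·(-13) + (1/2)·16 = 37/4.

(57/4, 37/4)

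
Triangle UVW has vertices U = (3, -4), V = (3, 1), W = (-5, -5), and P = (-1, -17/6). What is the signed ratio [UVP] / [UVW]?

1/2

[UVW] = ½·(3·(1−(-5)) + 3·(-5−(-4)) + (-5)·(-4−1)) = ½·(18 − 3 + 25) = 20.
[UVP] = ½·(3·(1−(-17/6)) + 3·(-17/6−(-4)) + (-1)·(-4−1)) = ½·(23/2 + 7/2 + 5) = 10, so the ratio is 10/20 = 1/2.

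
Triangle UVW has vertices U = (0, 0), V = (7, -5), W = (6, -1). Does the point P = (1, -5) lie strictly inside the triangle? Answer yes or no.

no

Barycentric coordinates of P: (24/23, 29/23, -30/23).
The three coordinates are positive, positive, negative; a point is interior exactly when all three are positive.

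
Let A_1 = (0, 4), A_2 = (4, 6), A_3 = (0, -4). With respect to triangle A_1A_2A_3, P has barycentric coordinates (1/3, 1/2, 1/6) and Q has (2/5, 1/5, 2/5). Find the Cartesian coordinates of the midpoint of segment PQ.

Barycentric coordinates of the midpoint are the average: (11/30, 7/20, 17/60).
Converting: (11/30)·A_1 + (7/20)·A_2 + (17/60)·A_3 = (7/5, 73/30).

(7/5, 73/30)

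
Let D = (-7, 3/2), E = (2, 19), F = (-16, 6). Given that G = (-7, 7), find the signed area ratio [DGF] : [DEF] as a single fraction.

[DEF] = ½·((-7)·(19−6) + 2·(6−(3/2)) + (-16)·(3/2−19)) = ½·(-91 + 9 + 280) = 99.
[DGF] = ½·((-7)·(7−6) + (-7)·(6−(3/2)) + (-16)·(3/2−7)) = ½·(-7 − 63/2 + 88) = 99/4, so the ratio is (99/4)/99 = 1/4.

1/4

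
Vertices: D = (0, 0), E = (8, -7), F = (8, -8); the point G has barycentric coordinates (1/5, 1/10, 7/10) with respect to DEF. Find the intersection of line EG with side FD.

(56/9, -56/9)

Line EG meets FD where the E-coordinate vanishes; zeroing G's E-weight and renormalizing leaves F, D-weights 7/10 : 1/5 → (7/9, 2/9).
So H = (7/9)·F + (2/9)·D = (56/9, -56/9).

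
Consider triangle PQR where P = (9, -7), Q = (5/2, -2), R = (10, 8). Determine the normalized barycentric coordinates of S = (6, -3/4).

(1/4, 1/2, 1/4)

Signed area of the reference triangle: [PQR] = ½·(9·(-2−8) + (5/2)·(8−(-7)) + 10·(-7−(-2))) = ½·(-90 + 75/2 − 50) = -205/4.
[SQR] = ½·(6·(-2−8) + (5/2)·(8−(-3/4)) + 10·(-3/4−(-2))) = ½·(-60 + 175/8 + 25/2) = -205/16, so the P-coordinate is (-205/16)/(-205/4) = 1/4.
[PSR] = ½·(9·(-3/4−8) + 6·(8−(-7)) + 10·(-7−(-3/4))) = ½·(-315/4 + 90 − 125/2) = -205/8, so the Q-coordinate is 1/2.
[PQS] = ½·(9·(-2−(-3/4)) + (5/2)·(-3/4−(-7)) + 6·(-7−(-2))) = ½·(-45/4 + 125/8 − 30) = -205/16, so the R-coordinate is 1/4.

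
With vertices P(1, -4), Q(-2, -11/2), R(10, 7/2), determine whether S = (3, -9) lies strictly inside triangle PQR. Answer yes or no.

Barycentric coordinates of S: (29/3, -20/3, -2).
The three coordinates are positive, negative, negative; a point is interior exactly when all three are positive.

no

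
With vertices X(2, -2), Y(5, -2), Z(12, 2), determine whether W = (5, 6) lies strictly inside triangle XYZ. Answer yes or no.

Barycentric coordinates of W: (14/3, -17/3, 2).
The three coordinates are positive, negative, positive; a point is interior exactly when all three are positive.

no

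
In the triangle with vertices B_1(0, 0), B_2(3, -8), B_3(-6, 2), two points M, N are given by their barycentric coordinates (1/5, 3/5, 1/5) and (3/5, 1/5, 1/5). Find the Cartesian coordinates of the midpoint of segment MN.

(0, -14/5)

Barycentric coordinates of the midpoint are the average: (2/5, 2/5, 1/5).
Converting: (2/5)·B_1 + (2/5)·B_2 + (1/5)·B_3 = (0, -14/5).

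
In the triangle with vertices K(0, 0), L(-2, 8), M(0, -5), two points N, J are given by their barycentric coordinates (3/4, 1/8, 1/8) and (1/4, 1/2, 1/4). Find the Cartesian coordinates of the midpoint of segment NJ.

(-5/8, 25/16)

Barycentric coordinates of the midpoint are the average: (1/2, 5/16, 3/16).
Converting: (1/2)·K + (5/16)·L + (3/16)·M = (-5/8, 25/16).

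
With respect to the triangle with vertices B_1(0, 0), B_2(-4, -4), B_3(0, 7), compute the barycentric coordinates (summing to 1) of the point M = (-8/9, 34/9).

(1/9, 2/9, 2/3)

Signed area of the reference triangle: [B_1B_2B_3] = ½·(0·(-4−7) + (-4)·(7−0) + 0·(0−(-4))) = ½·(0 − 28 + 0) = -14.
[MB_2B_3] = ½·((-8/9)·(-4−7) + (-4)·(7−(34/9)) + 0·(34/9−(-4))) = ½·(88/9 − 116/9 + 0) = -14/9, so the B_1-coordinate is (-14/9)/(-14) = 1/9.
[B_1MB_3] = ½·(0·(34/9−7) + (-8/9)·(7−0) + 0·(0−(34/9))) = ½·(0 − 56/9 + 0) = -28/9, so the B_2-coordinate is 2/9.
[B_1B_2M] = ½·(0·(-4−(34/9)) + (-4)·(34/9−0) + (-8/9)·(0−(-4))) = ½·(0 − 136/9 − 32/9) = -28/3, so the B_3-coordinate is 2/3.
Check: 1/9 + 2/9 + 2/3 = 1.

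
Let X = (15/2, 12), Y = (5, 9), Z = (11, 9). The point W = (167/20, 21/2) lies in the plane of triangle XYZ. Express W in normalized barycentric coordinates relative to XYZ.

Signed area of the reference triangle: [XYZ] = ½·((15/2)·(9−9) + 5·(9−12) + 11·(12−9)) = ½·(0 − 15 + 33) = 9.
[WYZ] = ½·((167/20)·(9−9) + 5·(9−(21/2)) + 11·(21/2−9)) = ½·(0 − 15/2 + 33/2) = 9/2, so the X-coordinate is (9/2)/9 = 1/2.
[XWZ] = ½·((15/2)·(21/2−9) + (167/20)·(9−12) + 11·(12−(21/2))) = ½·(45/4 − 501/20 + 33/2) = 27/20, so the Y-coordinate is 3/20.
[XYW] = ½·((15/2)·(9−(21/2)) + 5·(21/2−12) + (167/20)·(12−9)) = ½·(-45/4 − 15/2 + 501/20) = 63/20, so the Z-coordinate is 7/20.
Check: 1/2 + 3/20 + 7/20 = 1.

(1/2, 3/20, 7/20)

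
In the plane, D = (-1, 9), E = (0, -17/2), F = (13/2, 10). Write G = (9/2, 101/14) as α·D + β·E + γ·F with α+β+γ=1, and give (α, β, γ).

Signed area of the reference triangle: [DEF] = ½·((-1)·(-17/2−10) + 0·(10−9) + (13/2)·(9−(-17/2))) = ½·(37/2 + 0 + 455/4) = 529/8.
[GEF] = ½·((9/2)·(-17/2−10) + 0·(10−(101/14)) + (13/2)·(101/14−(-17/2))) = ½·(-333/4 + 0 + 715/7) = 529/56, so the D-coordinate is (529/56)/(529/8) = 1/7.
[DGF] = ½·((-1)·(101/14−10) + (9/2)·(10−9) + (13/2)·(9−(101/14))) = ½·(39/14 + 9/2 + 325/28) = 529/56, so the E-coordinate is 1/7.
[DEG] = ½·((-1)·(-17/2−(101/14)) + 0·(101/14−9) + (9/2)·(9−(-17/2))) = ½·(110/7 + 0 + 315/4) = 2645/56, so the F-coordinate is 5/7.

(1/7, 1/7, 5/7)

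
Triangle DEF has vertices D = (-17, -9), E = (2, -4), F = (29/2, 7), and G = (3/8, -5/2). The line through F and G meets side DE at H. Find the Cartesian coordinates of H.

(-13/3, -17/3)

Barycentric coordinates of G with respect to DEF: (1/4, 1/2, 1/4).
On side DE the F-coordinate is zero; dropping G's F-weight 1/4 and renormalizing the remaining 1/4 : 1/2 gives weights 1/3, 2/3 on D, E.
H = (1/3)·(-17, -9) + (2/3)·(2, -4) = (-13/3, -17/3).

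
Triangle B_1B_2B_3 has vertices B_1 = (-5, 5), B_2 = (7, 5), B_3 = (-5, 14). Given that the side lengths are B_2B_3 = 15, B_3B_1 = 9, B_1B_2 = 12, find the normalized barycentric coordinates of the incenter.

(5/12, 1/4, 1/3)

The incenter has barycentric coordinates proportional to the opposite side lengths: (15 : 9 : 12).
Normalizing by 15+9+12 = 36 gives (5/12, 1/4, 1/3).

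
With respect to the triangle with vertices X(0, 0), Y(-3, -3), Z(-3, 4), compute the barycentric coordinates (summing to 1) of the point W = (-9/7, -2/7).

(4/7, 2/7, 1/7)

Signed area of the reference triangle: [XYZ] = ½·(0·(-3−4) + (-3)·(4−0) + (-3)·(0−(-3))) = ½·(0 − 12 − 9) = -21/2.
[WYZ] = ½·((-9/7)·(-3−4) + (-3)·(4−(-2/7)) + (-3)·(-2/7−(-3))) = ½·(9 − 90/7 − 57/7) = -6, so the X-coordinate is (-6)/(-21/2) = 4/7.
[XWZ] = ½·(0·(-2/7−4) + (-9/7)·(4−0) + (-3)·(0−(-2/7))) = ½·(0 − 36/7 − 6/7) = -3, so the Y-coordinate is 2/7.
[XYW] = ½·(0·(-3−(-2/7)) + (-3)·(-2/7−0) + (-9/7)·(0−(-3))) = ½·(0 + 6/7 − 27/7) = -3/2, so the Z-coordinate is 1/7.
Check: 4/7 + 2/7 + 1/7 = 1.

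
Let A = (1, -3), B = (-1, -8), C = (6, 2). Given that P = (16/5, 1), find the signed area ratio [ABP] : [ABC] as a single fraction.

[ABC] = ½·(1·(-8−2) + (-1)·(2−(-3)) + 6·(-3−(-8))) = ½·(-10 − 5 + 30) = 15/2.
[ABP] = ½·(1·(-8−1) + (-1)·(1−(-3)) + (16/5)·(-3−(-8))) = ½·(-9 − 4 + 16) = 3/2, so the ratio is (3/2)/(15/2) = 1/5.

1/5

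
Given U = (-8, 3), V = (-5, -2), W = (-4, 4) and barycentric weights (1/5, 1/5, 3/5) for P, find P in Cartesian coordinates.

(-5, 13/5)

P = (1/5)·U + (1/5)·V + (3/5)·W.
x-coordinate: (1/5)·(-8) + (1/5)·(-5) + (3/5)·(-4) = -5.
y-coordinate: (1/5)·3 + (1/5)·(-2) + (3/5)·4 = 13/5.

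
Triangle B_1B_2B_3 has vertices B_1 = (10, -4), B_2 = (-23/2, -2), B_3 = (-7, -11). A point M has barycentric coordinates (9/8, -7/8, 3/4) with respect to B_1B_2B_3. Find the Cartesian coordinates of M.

M = (9/8)·B_1 + (-7/8)·B_2 + (3/4)·B_3.
x-coordinate: (9/8)·10 + (-7/8)·(-23/2) + (3/4)·(-7) = 257/16.
y-coordinate: (9/8)·(-4) + (-7/8)·(-2) + (3/4)·(-11) = -11.

(257/16, -11)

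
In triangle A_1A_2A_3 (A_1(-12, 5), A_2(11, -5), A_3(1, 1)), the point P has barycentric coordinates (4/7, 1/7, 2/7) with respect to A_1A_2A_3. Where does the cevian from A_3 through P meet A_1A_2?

(-37/5, 3)

Line A_3P meets A_1A_2 where the A_3-coordinate vanishes; zeroing P's A_3-weight and renormalizing leaves A_1, A_2-weights 4/7 : 1/7 → (4/5, 1/5).
So Q = (4/5)·A_1 + (1/5)·A_2 = (-37/5, 3).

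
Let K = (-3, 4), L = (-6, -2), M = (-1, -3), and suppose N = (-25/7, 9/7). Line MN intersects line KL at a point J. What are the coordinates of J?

Barycentric coordinates of N with respect to KLM: (4/7, 2/7, 1/7).
On side KL the M-coordinate is zero; dropping N's M-weight 1/7 and renormalizing the remaining 4/7 : 2/7 gives weights 2/3, 1/3 on K, L.
J = (2/3)·(-3, 4) + (1/3)·(-6, -2) = (-4, 2).

(-4, 2)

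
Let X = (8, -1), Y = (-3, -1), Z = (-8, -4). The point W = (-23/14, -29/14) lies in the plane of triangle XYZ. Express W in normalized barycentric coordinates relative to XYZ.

Signed area of the reference triangle: [XYZ] = ½·(8·(-1−(-4)) + (-3)·(-4−(-1)) + (-8)·(-1−(-1))) = ½·(24 + 9 + 0) = 33/2.
[WYZ] = ½·((-23/14)·(-1−(-4)) + (-3)·(-4−(-29/14)) + (-8)·(-29/14−(-1))) = ½·(-69/14 + 81/14 + 60/7) = 33/7, so the X-coordinate is (33/7)/(33/2) = 2/7.
[XWZ] = ½·(8·(-29/14−(-4)) + (-23/14)·(-4−(-1)) + (-8)·(-1−(-29/14))) = ½·(108/7 + 69/14 − 60/7) = 165/28, so the Y-coordinate is 5/14.
[XYW] = ½·(8·(-1−(-29/14)) + (-3)·(-29/14−(-1)) + (-23/14)·(-1−(-1))) = ½·(60/7 + 45/14 + 0) = 165/28, so the Z-coordinate is 5/14.

(2/7, 5/14, 5/14)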